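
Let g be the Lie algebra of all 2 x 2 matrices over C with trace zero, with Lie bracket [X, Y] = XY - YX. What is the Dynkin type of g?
A_1

This is sl(2), which has dimension 2^2 - 1 = 3 and rank 2 - 1 = 1 (a Cartan subalgebra is the diagonal traceless matrices). In the classification of classical Lie algebras, the special linear algebra sl(n+1) has type A_n; here n = 1, so the Dynkin diagram is a chain of 1 nodes with single edges (A_1). Hence the type is A_1.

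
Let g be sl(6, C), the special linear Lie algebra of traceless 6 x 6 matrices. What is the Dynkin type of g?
type A_5

This is sl(6), which has dimension 6^2 - 1 = 35 and rank 6 - 1 = 5 (a Cartan subalgebra is the diagonal traceless matrices). In the classification of classical Lie algebras, the special linear algebra sl(n+1) has type A_n; here n = 5, so the Dynkin diagram is a chain of 5 nodes with single edges (A_5). Hence the type is A_5.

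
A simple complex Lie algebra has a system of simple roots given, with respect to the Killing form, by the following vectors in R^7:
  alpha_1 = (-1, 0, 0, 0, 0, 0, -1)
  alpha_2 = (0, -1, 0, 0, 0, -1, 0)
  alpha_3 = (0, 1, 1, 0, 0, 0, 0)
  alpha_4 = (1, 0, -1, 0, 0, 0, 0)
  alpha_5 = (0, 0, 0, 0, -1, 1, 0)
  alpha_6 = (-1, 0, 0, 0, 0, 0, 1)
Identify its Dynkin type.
Compute the Cartan integers a_ij = 2(alpha_i, alpha_j)/(alpha_j, alpha_j); the resulting 6x6 Cartan matrix is
[[2, 0, 0, -1, 0, 0], [0, 2, -1, 0, -1, 0], [0, -1, 2, -1, 0, 0], [-1, 0, -1, 2, 0, -1], [0, -1, 0, 0, 2, 0], [0, 0, 0, -1, 0, 2]].
All simple roots have the same length, so the diagram is simply laced. The associated Dynkin diagram is a chain of 4 nodes with a fork of two nodes at one end (D_6), so the type is D_6 (the algebra so(12)).

D_6 (so(12))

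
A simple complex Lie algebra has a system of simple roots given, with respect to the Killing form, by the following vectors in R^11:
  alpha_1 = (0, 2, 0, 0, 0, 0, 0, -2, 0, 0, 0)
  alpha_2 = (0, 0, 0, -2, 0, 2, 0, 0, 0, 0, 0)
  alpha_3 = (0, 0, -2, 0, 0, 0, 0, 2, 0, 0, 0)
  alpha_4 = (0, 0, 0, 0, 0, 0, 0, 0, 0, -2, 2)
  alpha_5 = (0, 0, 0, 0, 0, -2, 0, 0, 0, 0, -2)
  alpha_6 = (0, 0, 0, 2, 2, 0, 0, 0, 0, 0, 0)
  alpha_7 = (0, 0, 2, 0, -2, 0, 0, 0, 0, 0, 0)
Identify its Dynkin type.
Compute the Cartan integers a_ij = 2(alpha_i, alpha_j)/(alpha_j, alpha_j); the resulting 7x7 Cartan matrix is
[[2, 0, -1, 0, 0, 0, 0], [0, 2, 0, 0, -1, -1, 0], [-1, 0, 2, 0, 0, 0, -1], [0, 0, 0, 2, -1, 0, 0], [0, -1, 0, -1, 2, 0, 0], [0, -1, 0, 0, 0, 2, -1], [0, 0, -1, 0, 0, -1, 2]].
All simple roots have the same length, so the diagram is simply laced. The associated Dynkin diagram is a chain of 7 nodes with single edges (A_7), so the type is A_7 (the algebra sl(8)).

type A_7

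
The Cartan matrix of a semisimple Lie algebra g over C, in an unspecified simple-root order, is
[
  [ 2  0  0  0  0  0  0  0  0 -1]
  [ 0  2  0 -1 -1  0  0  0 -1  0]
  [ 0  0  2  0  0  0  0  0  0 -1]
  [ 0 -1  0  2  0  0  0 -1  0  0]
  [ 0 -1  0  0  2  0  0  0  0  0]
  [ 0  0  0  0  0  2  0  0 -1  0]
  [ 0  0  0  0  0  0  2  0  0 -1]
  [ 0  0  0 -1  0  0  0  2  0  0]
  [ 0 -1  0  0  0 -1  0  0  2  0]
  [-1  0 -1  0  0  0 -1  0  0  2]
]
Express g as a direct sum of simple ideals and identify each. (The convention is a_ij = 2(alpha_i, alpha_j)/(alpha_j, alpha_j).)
D_4 (so(8)) + E_6

The diagram associated to this matrix has two connected components: the simple roots {alpha_1, alpha_3, alpha_7, alpha_10} form a chain of 2 nodes with a fork of two nodes at one end (D_4), and {alpha_2, alpha_4, alpha_5, alpha_6, alpha_8, alpha_9} form a chain of 5 nodes with one extra node attached to the third node from one end (E_6). A semisimple Lie algebra decomposes uniquely as the direct sum of simple ideals, one per connected component of its Dynkin diagram, so g ≅ D_4 ⊕ E_6 (dimension 28 + 78 = 106).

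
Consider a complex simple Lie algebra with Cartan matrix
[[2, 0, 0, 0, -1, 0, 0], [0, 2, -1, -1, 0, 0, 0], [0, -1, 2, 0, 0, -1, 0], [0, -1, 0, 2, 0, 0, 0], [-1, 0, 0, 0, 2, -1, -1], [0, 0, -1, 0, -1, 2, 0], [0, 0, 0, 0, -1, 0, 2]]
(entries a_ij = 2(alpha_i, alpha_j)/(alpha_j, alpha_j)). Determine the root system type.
The matrix has rank 7 with 2's on the diagonal. Reading the off-diagonal entries as Dynkin edges (a single edge where a_ij = a_ji = -1; a double or triple edge where a_ij * a_ji = 2 or 3), the diagram is a chain of 5 nodes with a fork of two nodes at one end (D_7). One simple-root ordering that puts it in standard form is (alpha_4, alpha_2, alpha_3, alpha_6, alpha_5, alpha_7, alpha_1). So the algebra is type D_7, i.e. so(14).

type D_7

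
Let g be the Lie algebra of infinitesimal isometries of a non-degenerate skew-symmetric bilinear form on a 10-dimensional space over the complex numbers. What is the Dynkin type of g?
This is sp(10), which has dimension 10(10+1)/2 = 55 and rank 10/2 = 5. In the classification of classical Lie algebras, the symplectic algebra sp(2n) has type C_n; here n = 5, so the Dynkin diagram is a chain of 5 nodes with a double edge at one end; the terminal node there is the unique long simple root (C_5). Hence the type is C_5.

type C_5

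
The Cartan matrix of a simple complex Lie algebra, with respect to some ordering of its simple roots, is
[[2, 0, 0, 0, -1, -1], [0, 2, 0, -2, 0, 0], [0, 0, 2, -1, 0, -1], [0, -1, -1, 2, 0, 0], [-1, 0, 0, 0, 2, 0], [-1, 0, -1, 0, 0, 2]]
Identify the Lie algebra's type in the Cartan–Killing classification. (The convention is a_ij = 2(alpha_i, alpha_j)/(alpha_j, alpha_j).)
The matrix has rank 6 with 2's on the diagonal. Reading the off-diagonal entries as Dynkin edges (a single edge where a_ij = a_ji = -1; a double or triple edge where a_ij * a_ji = 2 or 3), the diagram is a chain of 6 nodes with a double edge at one end; the terminal node there is the unique long simple root (C_6). One simple-root ordering that puts it in standard form is (alpha_5, alpha_1, alpha_6, alpha_3, alpha_4, alpha_2). So the algebra is type C_6, i.e. sp(12).

C_6 (sp(12))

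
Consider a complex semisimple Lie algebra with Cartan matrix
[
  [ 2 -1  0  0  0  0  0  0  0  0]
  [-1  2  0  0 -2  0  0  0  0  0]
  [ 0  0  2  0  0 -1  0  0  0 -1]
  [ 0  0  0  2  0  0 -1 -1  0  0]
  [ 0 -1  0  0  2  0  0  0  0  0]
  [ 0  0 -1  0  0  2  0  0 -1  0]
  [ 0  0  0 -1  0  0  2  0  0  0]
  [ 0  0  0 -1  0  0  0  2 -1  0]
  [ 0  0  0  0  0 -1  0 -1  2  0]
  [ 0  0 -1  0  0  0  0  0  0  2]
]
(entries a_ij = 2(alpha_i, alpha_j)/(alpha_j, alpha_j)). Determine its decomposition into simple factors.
A_7 + B_3

The diagram associated to this matrix has two connected components: the simple roots {alpha_3, alpha_4, alpha_6, alpha_7, alpha_8, alpha_9, alpha_10} form a chain of 7 nodes with single edges (A_7), and {alpha_1, alpha_2, alpha_5} form a chain of 3 nodes with a double edge at one end; the terminal node there is the unique short simple root (B_3). A semisimple Lie algebra decomposes uniquely as the direct sum of simple ideals, one per connected component of its Dynkin diagram, so g ≅ A_7 ⊕ B_3 (dimension 63 + 21 = 84).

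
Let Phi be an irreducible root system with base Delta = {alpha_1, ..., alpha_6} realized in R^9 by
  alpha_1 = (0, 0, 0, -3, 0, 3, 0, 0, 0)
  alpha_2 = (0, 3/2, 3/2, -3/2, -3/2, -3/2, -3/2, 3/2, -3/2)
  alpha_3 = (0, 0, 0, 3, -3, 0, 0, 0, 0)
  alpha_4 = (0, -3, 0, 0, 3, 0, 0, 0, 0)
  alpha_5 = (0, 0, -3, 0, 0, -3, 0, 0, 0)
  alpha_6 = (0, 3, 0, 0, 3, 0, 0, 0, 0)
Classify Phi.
E_6

Compute the Cartan integers a_ij = 2(alpha_i, alpha_j)/(alpha_j, alpha_j); the resulting 6x6 Cartan matrix is
[[2, 0, -1, 0, -1, 0], [0, 2, 0, -1, 0, 0], [-1, 0, 2, -1, 0, -1], [0, -1, -1, 2, 0, 0], [-1, 0, 0, 0, 2, 0], [0, 0, -1, 0, 0, 2]].
All simple roots have the same length, so the diagram is simply laced. The associated Dynkin diagram is a chain of 5 nodes with one extra node attached to the third node from one end (E_6), so the type is E_6.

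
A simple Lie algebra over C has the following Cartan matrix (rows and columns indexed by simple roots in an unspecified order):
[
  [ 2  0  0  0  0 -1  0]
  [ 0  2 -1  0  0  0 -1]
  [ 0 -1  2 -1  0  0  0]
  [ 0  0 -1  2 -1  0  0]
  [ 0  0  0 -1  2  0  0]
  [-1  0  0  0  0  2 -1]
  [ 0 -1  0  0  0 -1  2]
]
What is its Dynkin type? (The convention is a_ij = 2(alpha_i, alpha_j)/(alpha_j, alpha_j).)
type A_7

The matrix has rank 7 with 2's on the diagonal. Reading the off-diagonal entries as Dynkin edges (a single edge where a_ij = a_ji = -1; a double or triple edge where a_ij * a_ji = 2 or 3), the diagram is a chain of 7 nodes with single edges (A_7). One simple-root ordering that puts it in standard form is (alpha_1, alpha_6, alpha_7, alpha_2, alpha_3, alpha_4, alpha_5). So the algebra is type A_7, i.e. sl(8).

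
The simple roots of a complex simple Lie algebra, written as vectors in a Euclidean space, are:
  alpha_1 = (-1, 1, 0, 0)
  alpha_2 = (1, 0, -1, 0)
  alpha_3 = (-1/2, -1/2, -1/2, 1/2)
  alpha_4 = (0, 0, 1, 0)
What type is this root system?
F4

Compute the Cartan integers a_ij = 2(alpha_i, alpha_j)/(alpha_j, alpha_j); the resulting 4x4 Cartan matrix is
[[2, -1, 0, 0], [-1, 2, 0, -2], [0, 0, 2, -1], [0, -1, -1, 2]].
The roots have two lengths (squared-length ratio 2:1); the short ones are alpha_{3,4}. The associated Dynkin diagram is a chain of 4 nodes with a double edge between the middle two (F_4), so the type is F_4.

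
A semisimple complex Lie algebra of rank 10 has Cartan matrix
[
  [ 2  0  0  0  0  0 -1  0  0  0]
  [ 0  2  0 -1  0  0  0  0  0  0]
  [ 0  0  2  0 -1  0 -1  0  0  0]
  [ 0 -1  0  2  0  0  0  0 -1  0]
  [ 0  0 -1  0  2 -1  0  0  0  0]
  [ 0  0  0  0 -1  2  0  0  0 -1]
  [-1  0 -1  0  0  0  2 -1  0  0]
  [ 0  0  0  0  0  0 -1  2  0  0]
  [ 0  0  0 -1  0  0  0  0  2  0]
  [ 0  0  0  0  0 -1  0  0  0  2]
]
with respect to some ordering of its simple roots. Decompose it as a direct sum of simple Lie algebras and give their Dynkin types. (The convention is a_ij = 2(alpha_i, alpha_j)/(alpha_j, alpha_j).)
The diagram associated to this matrix has two connected components: the simple roots {alpha_2, alpha_4, alpha_9} form a chain of 3 nodes with single edges (A_3), and {alpha_1, alpha_3, alpha_5, alpha_6, alpha_7, alpha_8, alpha_10} form a chain of 5 nodes with a fork of two nodes at one end (D_7). A semisimple Lie algebra decomposes uniquely as the direct sum of simple ideals, one per connected component of its Dynkin diagram, so g ≅ A_3 ⊕ D_7 (dimension 15 + 91 = 106).

type A_3 ⊕ type D_7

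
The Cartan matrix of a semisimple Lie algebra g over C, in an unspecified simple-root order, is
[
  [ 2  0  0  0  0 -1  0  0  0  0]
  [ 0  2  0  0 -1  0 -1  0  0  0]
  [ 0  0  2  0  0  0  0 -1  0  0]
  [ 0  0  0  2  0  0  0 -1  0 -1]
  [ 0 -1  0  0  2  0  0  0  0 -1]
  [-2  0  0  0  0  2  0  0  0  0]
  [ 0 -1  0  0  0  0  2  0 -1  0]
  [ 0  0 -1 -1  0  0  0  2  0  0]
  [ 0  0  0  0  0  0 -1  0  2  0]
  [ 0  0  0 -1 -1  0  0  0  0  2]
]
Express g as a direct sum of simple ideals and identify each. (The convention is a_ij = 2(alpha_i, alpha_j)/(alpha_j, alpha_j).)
The diagram associated to this matrix has two connected components: the simple roots {alpha_2, alpha_3, alpha_4, alpha_5, alpha_7, alpha_8, alpha_9, alpha_10} form a chain of 8 nodes with single edges (A_8), and {alpha_1, alpha_6} form a chain of 2 nodes with a double edge at one end; the terminal node there is the unique short simple root (B_2). A semisimple Lie algebra decomposes uniquely as the direct sum of simple ideals, one per connected component of its Dynkin diagram, so g ≅ A_8 ⊕ B_2 (dimension 80 + 10 = 90).

type A_8 ⊕ type B_2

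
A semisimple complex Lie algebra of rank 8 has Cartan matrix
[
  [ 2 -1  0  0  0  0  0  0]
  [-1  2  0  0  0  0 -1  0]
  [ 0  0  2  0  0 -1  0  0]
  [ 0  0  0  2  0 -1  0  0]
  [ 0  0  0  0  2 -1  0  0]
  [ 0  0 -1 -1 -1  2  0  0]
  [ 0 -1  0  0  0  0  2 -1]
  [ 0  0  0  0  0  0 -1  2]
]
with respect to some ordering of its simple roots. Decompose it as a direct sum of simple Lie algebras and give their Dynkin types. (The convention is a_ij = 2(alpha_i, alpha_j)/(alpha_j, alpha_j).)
A4 ⊕ D4

The diagram associated to this matrix has two connected components: the simple roots {alpha_1, alpha_2, alpha_7, alpha_8} form a chain of 4 nodes with single edges (A_4), and {alpha_3, alpha_4, alpha_5, alpha_6} form a chain of 2 nodes with a fork of two nodes at one end (D_4). A semisimple Lie algebra decomposes uniquely as the direct sum of simple ideals, one per connected component of its Dynkin diagram, so g ≅ A_4 ⊕ D_4 (dimension 24 + 28 = 52).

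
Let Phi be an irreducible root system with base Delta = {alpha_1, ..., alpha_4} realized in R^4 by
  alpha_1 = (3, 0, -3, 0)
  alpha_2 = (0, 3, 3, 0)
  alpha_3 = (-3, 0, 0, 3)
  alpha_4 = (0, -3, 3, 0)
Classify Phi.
D_4 (so(8))

Compute the Cartan integers a_ij = 2(alpha_i, alpha_j)/(alpha_j, alpha_j); the resulting 4x4 Cartan matrix is
[[2, -1, -1, -1], [-1, 2, 0, 0], [-1, 0, 2, 0], [-1, 0, 0, 2]].
All simple roots have the same length, so the diagram is simply laced. The associated Dynkin diagram is a chain of 2 nodes with a fork of two nodes at one end (D_4), so the type is D_4 (the algebra so(8)).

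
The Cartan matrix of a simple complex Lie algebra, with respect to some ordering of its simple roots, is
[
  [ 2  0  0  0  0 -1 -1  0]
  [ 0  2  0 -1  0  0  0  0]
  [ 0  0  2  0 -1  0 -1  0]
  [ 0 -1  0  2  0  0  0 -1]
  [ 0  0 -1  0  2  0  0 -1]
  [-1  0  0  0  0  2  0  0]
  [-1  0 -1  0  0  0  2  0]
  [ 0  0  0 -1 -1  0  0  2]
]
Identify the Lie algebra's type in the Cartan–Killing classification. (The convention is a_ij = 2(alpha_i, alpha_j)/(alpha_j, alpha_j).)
type A_8

The matrix has rank 8 with 2's on the diagonal. Reading the off-diagonal entries as Dynkin edges (a single edge where a_ij = a_ji = -1; a double or triple edge where a_ij * a_ji = 2 or 3), the diagram is a chain of 8 nodes with single edges (A_8). One simple-root ordering that puts it in standard form is (alpha_6, alpha_1, alpha_7, alpha_3, alpha_5, alpha_8, alpha_4, alpha_2). So the algebra is type A_8, i.e. sl(9).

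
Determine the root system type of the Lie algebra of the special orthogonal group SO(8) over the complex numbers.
type D_4

This is so(8) with 8 even, which has dimension 8(8-1)/2 = 28 and rank 8/2 = 4. In the classification of classical Lie algebras, the orthogonal algebra so(2n) in an even number of variables has type D_n; here n = 4, so the Dynkin diagram is a chain of 2 nodes with a fork of two nodes at one end (D_4). Hence the type is D_4.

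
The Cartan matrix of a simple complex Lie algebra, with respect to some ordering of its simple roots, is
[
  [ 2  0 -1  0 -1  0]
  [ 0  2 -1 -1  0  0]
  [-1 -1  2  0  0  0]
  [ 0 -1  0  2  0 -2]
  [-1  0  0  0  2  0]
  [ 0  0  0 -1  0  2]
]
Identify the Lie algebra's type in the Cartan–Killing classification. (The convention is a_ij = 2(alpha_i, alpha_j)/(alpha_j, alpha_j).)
The matrix has rank 6 with 2's on the diagonal. Reading the off-diagonal entries as Dynkin edges (a single edge where a_ij = a_ji = -1; a double or triple edge where a_ij * a_ji = 2 or 3), the diagram is a chain of 6 nodes with a double edge at one end; the terminal node there is the unique short simple root (B_6). One simple-root ordering that puts it in standard form is (alpha_5, alpha_1, alpha_3, alpha_2, alpha_4, alpha_6). So the algebra is type B_6, i.e. so(13).

type B_6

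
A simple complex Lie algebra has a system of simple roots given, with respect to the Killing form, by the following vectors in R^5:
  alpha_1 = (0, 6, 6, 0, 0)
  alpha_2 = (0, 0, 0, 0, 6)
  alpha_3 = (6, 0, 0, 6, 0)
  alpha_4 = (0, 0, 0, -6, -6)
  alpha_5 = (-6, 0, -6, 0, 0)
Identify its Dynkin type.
B_5 (so(11))

Compute the Cartan integers a_ij = 2(alpha_i, alpha_j)/(alpha_j, alpha_j); the resulting 5x5 Cartan matrix is
[[2, 0, 0, 0, -1], [0, 2, 0, -1, 0], [0, 0, 2, -1, -1], [0, -2, -1, 2, 0], [-1, 0, -1, 0, 2]].
The roots have two lengths (squared-length ratio 2:1); the short ones are alpha_{2}. The associated Dynkin diagram is a chain of 5 nodes with a double edge at one end; the terminal node there is the unique short simple root (B_5), so the type is B_5 (the algebra so(11)).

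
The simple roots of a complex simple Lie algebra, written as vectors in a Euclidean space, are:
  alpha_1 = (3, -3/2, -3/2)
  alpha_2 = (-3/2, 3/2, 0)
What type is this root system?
G_2

Compute the Cartan integers a_ij = 2(alpha_i, alpha_j)/(alpha_j, alpha_j); the resulting 2x2 Cartan matrix is
[[2, -3], [-1, 2]].
The roots have two lengths (squared-length ratio 3:1); the short ones are alpha_{2}. The associated Dynkin diagram is two nodes joined by a triple edge (G_2), so the type is G_2.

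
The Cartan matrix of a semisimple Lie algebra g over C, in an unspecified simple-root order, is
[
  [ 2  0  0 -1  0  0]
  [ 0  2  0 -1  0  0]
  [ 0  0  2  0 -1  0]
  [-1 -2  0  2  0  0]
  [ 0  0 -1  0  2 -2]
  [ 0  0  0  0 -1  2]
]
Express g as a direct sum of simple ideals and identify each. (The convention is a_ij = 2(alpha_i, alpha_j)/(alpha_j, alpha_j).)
The diagram associated to this matrix has two connected components: the simple roots {alpha_1, alpha_2, alpha_4} form a chain of 3 nodes with a double edge at one end; the terminal node there is the unique short simple root (B_3), and {alpha_3, alpha_5, alpha_6} form a chain of 3 nodes with a double edge at one end; the terminal node there is the unique short simple root (B_3). A semisimple Lie algebra decomposes uniquely as the direct sum of simple ideals, one per connected component of its Dynkin diagram, so g ≅ B_3 ⊕ B_3 (dimension 21 + 21 = 42).

B3 + B3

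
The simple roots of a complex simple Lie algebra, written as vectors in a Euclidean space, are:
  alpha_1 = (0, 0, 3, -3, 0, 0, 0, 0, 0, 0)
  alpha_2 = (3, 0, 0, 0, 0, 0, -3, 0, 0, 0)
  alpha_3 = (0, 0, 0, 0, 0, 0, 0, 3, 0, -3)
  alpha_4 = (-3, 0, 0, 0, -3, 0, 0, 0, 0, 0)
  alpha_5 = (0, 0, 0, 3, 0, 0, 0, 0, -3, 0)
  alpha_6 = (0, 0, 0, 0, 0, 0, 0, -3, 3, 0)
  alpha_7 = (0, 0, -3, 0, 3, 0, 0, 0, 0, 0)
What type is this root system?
A7

Compute the Cartan integers a_ij = 2(alpha_i, alpha_j)/(alpha_j, alpha_j); the resulting 7x7 Cartan matrix is
[[2, 0, 0, 0, -1, 0, -1], [0, 2, 0, -1, 0, 0, 0], [0, 0, 2, 0, 0, -1, 0], [0, -1, 0, 2, 0, 0, -1], [-1, 0, 0, 0, 2, -1, 0], [0, 0, -1, 0, -1, 2, 0], [-1, 0, 0, -1, 0, 0, 2]].
All simple roots have the same length, so the diagram is simply laced. The associated Dynkin diagram is a chain of 7 nodes with single edges (A_7), so the type is A_7 (the algebra sl(8)).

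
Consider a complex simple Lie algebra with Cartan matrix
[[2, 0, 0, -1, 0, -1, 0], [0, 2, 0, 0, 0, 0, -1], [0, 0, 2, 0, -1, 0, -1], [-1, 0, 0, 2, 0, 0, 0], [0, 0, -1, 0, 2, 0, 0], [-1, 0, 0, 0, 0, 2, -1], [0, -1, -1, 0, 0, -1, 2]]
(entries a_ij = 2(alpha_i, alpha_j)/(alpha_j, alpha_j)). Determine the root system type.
E7

The matrix has rank 7 with 2's on the diagonal. Reading the off-diagonal entries as Dynkin edges (a single edge where a_ij = a_ji = -1; a double or triple edge where a_ij * a_ji = 2 or 3), the diagram is a chain of 6 nodes with one extra node attached to the third node from one end (E_7). One simple-root ordering that puts it in standard form is (alpha_5, alpha_2, alpha_3, alpha_7, alpha_6, alpha_1, alpha_4). So the algebra is type E_7.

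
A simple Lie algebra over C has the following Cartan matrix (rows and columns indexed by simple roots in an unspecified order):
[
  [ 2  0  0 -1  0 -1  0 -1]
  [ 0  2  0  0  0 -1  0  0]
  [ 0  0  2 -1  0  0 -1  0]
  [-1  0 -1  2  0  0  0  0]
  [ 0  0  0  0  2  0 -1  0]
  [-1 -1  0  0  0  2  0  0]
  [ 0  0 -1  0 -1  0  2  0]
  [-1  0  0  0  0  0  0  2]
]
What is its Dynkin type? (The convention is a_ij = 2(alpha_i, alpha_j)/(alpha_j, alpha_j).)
The matrix has rank 8 with 2's on the diagonal. Reading the off-diagonal entries as Dynkin edges (a single edge where a_ij = a_ji = -1; a double or triple edge where a_ij * a_ji = 2 or 3), the diagram is a chain of 7 nodes with one extra node attached to the third node from one end (E_8). One simple-root ordering that puts it in standard form is (alpha_2, alpha_8, alpha_6, alpha_1, alpha_4, alpha_3, alpha_7, alpha_5). So the algebra is type E_8.

E_8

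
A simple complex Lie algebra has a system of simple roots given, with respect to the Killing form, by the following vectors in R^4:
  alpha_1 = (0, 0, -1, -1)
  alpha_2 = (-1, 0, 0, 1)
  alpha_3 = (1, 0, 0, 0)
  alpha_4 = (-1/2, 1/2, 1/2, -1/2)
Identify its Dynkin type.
F4

Compute the Cartan integers a_ij = 2(alpha_i, alpha_j)/(alpha_j, alpha_j); the resulting 4x4 Cartan matrix is
[[2, -1, 0, 0], [-1, 2, -2, 0], [0, -1, 2, -1], [0, 0, -1, 2]].
The roots have two lengths (squared-length ratio 2:1); the short ones are alpha_{3,4}. The associated Dynkin diagram is a chain of 4 nodes with a double edge between the middle two (F_4), so the type is F_4.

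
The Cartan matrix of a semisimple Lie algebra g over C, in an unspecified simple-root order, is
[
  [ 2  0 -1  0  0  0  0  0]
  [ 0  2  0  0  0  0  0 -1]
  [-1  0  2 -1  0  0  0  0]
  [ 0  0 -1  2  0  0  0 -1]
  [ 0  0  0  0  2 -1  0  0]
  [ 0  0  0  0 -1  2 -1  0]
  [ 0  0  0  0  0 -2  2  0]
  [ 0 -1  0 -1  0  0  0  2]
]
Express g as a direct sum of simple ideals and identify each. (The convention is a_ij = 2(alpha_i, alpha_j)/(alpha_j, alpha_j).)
A5 + C3

The diagram associated to this matrix has two connected components: the simple roots {alpha_1, alpha_2, alpha_3, alpha_4, alpha_8} form a chain of 5 nodes with single edges (A_5), and {alpha_5, alpha_6, alpha_7} form a chain of 3 nodes with a double edge at one end; the terminal node there is the unique long simple root (C_3). A semisimple Lie algebra decomposes uniquely as the direct sum of simple ideals, one per connected component of its Dynkin diagram, so g ≅ A_5 ⊕ C_3 (dimension 35 + 21 = 56).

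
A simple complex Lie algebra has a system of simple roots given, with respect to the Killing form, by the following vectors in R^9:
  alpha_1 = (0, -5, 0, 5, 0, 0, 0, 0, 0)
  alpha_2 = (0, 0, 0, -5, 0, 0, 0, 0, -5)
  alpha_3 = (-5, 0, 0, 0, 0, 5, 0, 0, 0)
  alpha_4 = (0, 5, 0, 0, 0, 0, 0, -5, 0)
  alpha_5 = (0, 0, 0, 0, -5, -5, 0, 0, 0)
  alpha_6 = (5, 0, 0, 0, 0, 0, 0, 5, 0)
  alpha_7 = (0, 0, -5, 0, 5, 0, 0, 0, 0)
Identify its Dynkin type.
A7

Compute the Cartan integers a_ij = 2(alpha_i, alpha_j)/(alpha_j, alpha_j); the resulting 7x7 Cartan matrix is
[[2, -1, 0, -1, 0, 0, 0], [-1, 2, 0, 0, 0, 0, 0], [0, 0, 2, 0, -1, -1, 0], [-1, 0, 0, 2, 0, -1, 0], [0, 0, -1, 0, 2, 0, -1], [0, 0, -1, -1, 0, 2, 0], [0, 0, 0, 0, -1, 0, 2]].
All simple roots have the same length, so the diagram is simply laced. The associated Dynkin diagram is a chain of 7 nodes with single edges (A_7), so the type is A_7 (the algebra sl(8)).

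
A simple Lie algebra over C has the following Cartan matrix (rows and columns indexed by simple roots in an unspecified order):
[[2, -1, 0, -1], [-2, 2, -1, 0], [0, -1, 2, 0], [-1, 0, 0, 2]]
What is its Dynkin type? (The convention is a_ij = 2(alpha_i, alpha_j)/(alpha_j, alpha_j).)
type F_4

The matrix has rank 4 with 2's on the diagonal. Reading the off-diagonal entries as Dynkin edges (a single edge where a_ij = a_ji = -1; a double or triple edge where a_ij * a_ji = 2 or 3), the diagram is a chain of 4 nodes with a double edge between the middle two (F_4). One simple-root ordering that puts it in standard form is (alpha_3, alpha_2, alpha_1, alpha_4). So the algebra is type F_4.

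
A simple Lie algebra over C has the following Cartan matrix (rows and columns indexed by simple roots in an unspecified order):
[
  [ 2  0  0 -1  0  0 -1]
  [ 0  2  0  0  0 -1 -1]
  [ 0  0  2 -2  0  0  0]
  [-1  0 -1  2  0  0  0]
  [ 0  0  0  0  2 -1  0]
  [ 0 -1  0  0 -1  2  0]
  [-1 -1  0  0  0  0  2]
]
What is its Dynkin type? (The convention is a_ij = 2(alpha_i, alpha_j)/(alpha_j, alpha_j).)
The matrix has rank 7 with 2's on the diagonal. Reading the off-diagonal entries as Dynkin edges (a single edge where a_ij = a_ji = -1; a double or triple edge where a_ij * a_ji = 2 or 3), the diagram is a chain of 7 nodes with a double edge at one end; the terminal node there is the unique long simple root (C_7). One simple-root ordering that puts it in standard form is (alpha_5, alpha_6, alpha_2, alpha_7, alpha_1, alpha_4, alpha_3). So the algebra is type C_7, i.e. sp(14).

type C_7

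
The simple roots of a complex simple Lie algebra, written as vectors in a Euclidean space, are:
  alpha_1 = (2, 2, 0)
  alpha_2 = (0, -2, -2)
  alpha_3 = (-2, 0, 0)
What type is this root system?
Compute the Cartan integers a_ij = 2(alpha_i, alpha_j)/(alpha_j, alpha_j); the resulting 3x3 Cartan matrix is
[[2, -1, -2], [-1, 2, 0], [-1, 0, 2]].
The roots have two lengths (squared-length ratio 2:1); the short ones are alpha_{3}. The associated Dynkin diagram is a chain of 3 nodes with a double edge at one end; the terminal node there is the unique short simple root (B_3), so the type is B_3 (the algebra so(7)).

B3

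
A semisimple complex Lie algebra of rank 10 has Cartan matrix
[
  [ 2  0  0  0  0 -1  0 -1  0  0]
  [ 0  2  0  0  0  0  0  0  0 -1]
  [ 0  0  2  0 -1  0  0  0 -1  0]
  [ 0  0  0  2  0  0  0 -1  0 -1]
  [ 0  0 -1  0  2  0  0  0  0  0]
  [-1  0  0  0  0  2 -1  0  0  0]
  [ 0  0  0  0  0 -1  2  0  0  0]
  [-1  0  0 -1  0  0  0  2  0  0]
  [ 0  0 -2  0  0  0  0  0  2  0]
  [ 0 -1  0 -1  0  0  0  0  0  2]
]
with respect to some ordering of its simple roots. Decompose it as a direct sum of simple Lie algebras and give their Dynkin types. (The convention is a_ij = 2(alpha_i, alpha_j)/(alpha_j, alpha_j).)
type A_7 ⊕ type C_3

The diagram associated to this matrix has two connected components: the simple roots {alpha_1, alpha_2, alpha_4, alpha_6, alpha_7, alpha_8, alpha_10} form a chain of 7 nodes with single edges (A_7), and {alpha_3, alpha_5, alpha_9} form a chain of 3 nodes with a double edge at one end; the terminal node there is the unique long simple root (C_3). A semisimple Lie algebra decomposes uniquely as the direct sum of simple ideals, one per connected component of its Dynkin diagram, so g ≅ A_7 ⊕ C_3 (dimension 63 + 21 = 84).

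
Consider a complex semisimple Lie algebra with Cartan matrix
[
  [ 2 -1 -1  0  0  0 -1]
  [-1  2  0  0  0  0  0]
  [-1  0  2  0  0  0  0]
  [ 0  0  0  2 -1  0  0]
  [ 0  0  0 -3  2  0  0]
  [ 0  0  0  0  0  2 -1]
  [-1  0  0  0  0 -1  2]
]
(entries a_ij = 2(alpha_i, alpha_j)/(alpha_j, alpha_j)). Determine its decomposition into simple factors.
D5 + G2

The diagram associated to this matrix has two connected components: the simple roots {alpha_1, alpha_2, alpha_3, alpha_6, alpha_7} form a chain of 3 nodes with a fork of two nodes at one end (D_5), and {alpha_4, alpha_5} form two nodes joined by a triple edge (G_2). A semisimple Lie algebra decomposes uniquely as the direct sum of simple ideals, one per connected component of its Dynkin diagram, so g ≅ D_5 ⊕ G_2 (dimension 45 + 14 = 59).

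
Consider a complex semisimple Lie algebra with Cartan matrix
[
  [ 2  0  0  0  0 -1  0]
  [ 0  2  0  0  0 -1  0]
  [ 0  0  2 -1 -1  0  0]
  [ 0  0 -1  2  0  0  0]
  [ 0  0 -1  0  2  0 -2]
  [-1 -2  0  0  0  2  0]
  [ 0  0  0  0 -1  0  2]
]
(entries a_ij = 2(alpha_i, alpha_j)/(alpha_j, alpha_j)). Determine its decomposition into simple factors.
B3 + B4

The diagram associated to this matrix has two connected components: the simple roots {alpha_1, alpha_2, alpha_6} form a chain of 3 nodes with a double edge at one end; the terminal node there is the unique short simple root (B_3), and {alpha_3, alpha_4, alpha_5, alpha_7} form a chain of 4 nodes with a double edge at one end; the terminal node there is the unique short simple root (B_4). A semisimple Lie algebra decomposes uniquely as the direct sum of simple ideals, one per connected component of its Dynkin diagram, so g ≅ B_3 ⊕ B_4 (dimension 21 + 36 = 57).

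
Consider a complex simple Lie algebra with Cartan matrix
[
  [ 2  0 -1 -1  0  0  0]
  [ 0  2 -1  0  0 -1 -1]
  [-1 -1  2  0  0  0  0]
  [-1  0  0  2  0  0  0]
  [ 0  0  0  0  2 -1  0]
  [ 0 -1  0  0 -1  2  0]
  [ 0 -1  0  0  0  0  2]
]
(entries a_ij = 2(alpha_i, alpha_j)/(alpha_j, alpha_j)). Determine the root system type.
The matrix has rank 7 with 2's on the diagonal. Reading the off-diagonal entries as Dynkin edges (a single edge where a_ij = a_ji = -1; a double or triple edge where a_ij * a_ji = 2 or 3), the diagram is a chain of 6 nodes with one extra node attached to the third node from one end (E_7). One simple-root ordering that puts it in standard form is (alpha_5, alpha_7, alpha_6, alpha_2, alpha_3, alpha_1, alpha_4). So the algebra is type E_7.

E7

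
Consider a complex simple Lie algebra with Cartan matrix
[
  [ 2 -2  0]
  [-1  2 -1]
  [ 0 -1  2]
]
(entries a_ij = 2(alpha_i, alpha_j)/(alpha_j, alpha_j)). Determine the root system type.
type C_3

The matrix has rank 3 with 2's on the diagonal. Reading the off-diagonal entries as Dynkin edges (a single edge where a_ij = a_ji = -1; a double or triple edge where a_ij * a_ji = 2 or 3), the diagram is a chain of 3 nodes with a double edge at one end; the terminal node there is the unique long simple root (C_3). One simple-root ordering that puts it in standard form is (alpha_3, alpha_2, alpha_1). So the algebra is type C_3, i.e. sp(6).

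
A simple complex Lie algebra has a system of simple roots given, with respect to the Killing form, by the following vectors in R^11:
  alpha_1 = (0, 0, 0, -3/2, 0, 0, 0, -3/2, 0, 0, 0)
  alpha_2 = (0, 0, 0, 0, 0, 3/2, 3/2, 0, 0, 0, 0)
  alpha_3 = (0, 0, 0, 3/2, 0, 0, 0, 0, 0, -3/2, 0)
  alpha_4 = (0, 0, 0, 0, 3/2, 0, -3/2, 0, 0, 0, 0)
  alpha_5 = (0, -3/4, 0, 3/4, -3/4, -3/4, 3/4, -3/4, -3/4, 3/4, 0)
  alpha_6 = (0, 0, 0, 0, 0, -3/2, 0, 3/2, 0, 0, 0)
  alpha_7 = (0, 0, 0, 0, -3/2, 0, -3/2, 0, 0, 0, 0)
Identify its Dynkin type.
E_7

Compute the Cartan integers a_ij = 2(alpha_i, alpha_j)/(alpha_j, alpha_j); the resulting 7x7 Cartan matrix is
[[2, 0, -1, 0, 0, -1, 0], [0, 2, 0, -1, 0, -1, -1], [-1, 0, 2, 0, 0, 0, 0], [0, -1, 0, 2, -1, 0, 0], [0, 0, 0, -1, 2, 0, 0], [-1, -1, 0, 0, 0, 2, 0], [0, -1, 0, 0, 0, 0, 2]].
All simple roots have the same length, so the diagram is simply laced. The associated Dynkin diagram is a chain of 6 nodes with one extra node attached to the third node from one end (E_7), so the type is E_7.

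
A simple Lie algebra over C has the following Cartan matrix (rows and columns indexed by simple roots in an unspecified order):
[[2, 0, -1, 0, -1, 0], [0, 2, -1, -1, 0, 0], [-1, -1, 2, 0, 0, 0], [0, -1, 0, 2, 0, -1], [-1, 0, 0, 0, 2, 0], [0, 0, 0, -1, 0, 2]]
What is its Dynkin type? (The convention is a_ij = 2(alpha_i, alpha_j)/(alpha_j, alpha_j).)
The matrix has rank 6 with 2's on the diagonal. Reading the off-diagonal entries as Dynkin edges (a single edge where a_ij = a_ji = -1; a double or triple edge where a_ij * a_ji = 2 or 3), the diagram is a chain of 6 nodes with single edges (A_6). One simple-root ordering that puts it in standard form is (alpha_5, alpha_1, alpha_3, alpha_2, alpha_4, alpha_6). So the algebra is type A_6, i.e. sl(7).

A_6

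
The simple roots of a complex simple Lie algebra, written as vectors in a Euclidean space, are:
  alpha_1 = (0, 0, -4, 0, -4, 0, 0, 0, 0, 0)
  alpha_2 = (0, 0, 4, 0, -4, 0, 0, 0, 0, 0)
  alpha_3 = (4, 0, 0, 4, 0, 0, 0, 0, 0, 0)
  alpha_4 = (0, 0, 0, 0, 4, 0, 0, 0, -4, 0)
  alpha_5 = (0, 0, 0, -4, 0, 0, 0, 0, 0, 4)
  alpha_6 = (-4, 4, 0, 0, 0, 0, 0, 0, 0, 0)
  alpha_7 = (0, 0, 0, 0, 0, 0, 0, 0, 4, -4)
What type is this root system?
D_7

Compute the Cartan integers a_ij = 2(alpha_i, alpha_j)/(alpha_j, alpha_j); the resulting 7x7 Cartan matrix is
[[2, 0, 0, -1, 0, 0, 0], [0, 2, 0, -1, 0, 0, 0], [0, 0, 2, 0, -1, -1, 0], [-1, -1, 0, 2, 0, 0, -1], [0, 0, -1, 0, 2, 0, -1], [0, 0, -1, 0, 0, 2, 0], [0, 0, 0, -1, -1, 0, 2]].
All simple roots have the same length, so the diagram is simply laced. The associated Dynkin diagram is a chain of 5 nodes with a fork of two nodes at one end (D_7), so the type is D_7 (the algebra so(14)).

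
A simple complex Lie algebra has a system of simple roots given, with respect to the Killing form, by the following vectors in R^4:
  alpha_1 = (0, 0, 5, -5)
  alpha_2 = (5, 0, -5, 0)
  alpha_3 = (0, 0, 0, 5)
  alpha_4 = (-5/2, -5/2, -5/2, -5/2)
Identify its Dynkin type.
Compute the Cartan integers a_ij = 2(alpha_i, alpha_j)/(alpha_j, alpha_j); the resulting 4x4 Cartan matrix is
[[2, -1, -2, 0], [-1, 2, 0, 0], [-1, 0, 2, -1], [0, 0, -1, 2]].
The roots have two lengths (squared-length ratio 2:1); the short ones are alpha_{3,4}. The associated Dynkin diagram is a chain of 4 nodes with a double edge between the middle two (F_4), so the type is F_4.

F_4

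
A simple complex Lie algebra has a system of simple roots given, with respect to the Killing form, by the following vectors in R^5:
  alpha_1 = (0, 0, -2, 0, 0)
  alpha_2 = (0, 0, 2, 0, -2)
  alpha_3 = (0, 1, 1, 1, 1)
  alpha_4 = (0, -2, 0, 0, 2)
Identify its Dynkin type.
F4

Compute the Cartan integers a_ij = 2(alpha_i, alpha_j)/(alpha_j, alpha_j); the resulting 4x4 Cartan matrix is
[[2, -1, -1, 0], [-2, 2, 0, -1], [-1, 0, 2, 0], [0, -1, 0, 2]].
The roots have two lengths (squared-length ratio 2:1); the short ones are alpha_{1,3}. The associated Dynkin diagram is a chain of 4 nodes with a double edge between the middle two (F_4), so the type is F_4.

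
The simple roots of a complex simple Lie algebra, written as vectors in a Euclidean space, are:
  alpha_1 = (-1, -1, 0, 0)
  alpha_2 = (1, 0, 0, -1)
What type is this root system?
Compute the Cartan integers a_ij = 2(alpha_i, alpha_j)/(alpha_j, alpha_j); the resulting 2x2 Cartan matrix is
[[2, -1], [-1, 2]].
All simple roots have the same length, so the diagram is simply laced. The associated Dynkin diagram is a chain of 2 nodes with single edges (A_2), so the type is A_2 (the algebra sl(3)).

A_2 (sl(3))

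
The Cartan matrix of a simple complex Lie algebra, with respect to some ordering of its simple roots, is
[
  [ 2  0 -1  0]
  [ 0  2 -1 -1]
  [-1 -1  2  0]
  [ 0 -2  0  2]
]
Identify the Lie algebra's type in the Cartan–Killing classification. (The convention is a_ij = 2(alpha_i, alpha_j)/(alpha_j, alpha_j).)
The matrix has rank 4 with 2's on the diagonal. Reading the off-diagonal entries as Dynkin edges (a single edge where a_ij = a_ji = -1; a double or triple edge where a_ij * a_ji = 2 or 3), the diagram is a chain of 4 nodes with a double edge at one end; the terminal node there is the unique long simple root (C_4). One simple-root ordering that puts it in standard form is (alpha_1, alpha_3, alpha_2, alpha_4). So the algebra is type C_4, i.e. sp(8).

C_4 (sp(8))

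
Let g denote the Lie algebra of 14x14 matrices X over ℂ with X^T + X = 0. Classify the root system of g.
D_7 (so(14))

This is so(14) with 14 even, which has dimension 14(14-1)/2 = 91 and rank 14/2 = 7. In the classification of classical Lie algebras, the orthogonal algebra so(2n) in an even number of variables has type D_n; here n = 7, so the Dynkin diagram is a chain of 5 nodes with a fork of two nodes at one end (D_7). Hence the type is D_7.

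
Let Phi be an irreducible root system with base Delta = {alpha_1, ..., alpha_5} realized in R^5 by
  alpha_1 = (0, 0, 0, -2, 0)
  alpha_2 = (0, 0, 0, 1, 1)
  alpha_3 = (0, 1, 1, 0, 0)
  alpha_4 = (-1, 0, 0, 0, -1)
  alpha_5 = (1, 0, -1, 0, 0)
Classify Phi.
Compute the Cartan integers a_ij = 2(alpha_i, alpha_j)/(alpha_j, alpha_j); the resulting 5x5 Cartan matrix is
[[2, -2, 0, 0, 0], [-1, 2, 0, -1, 0], [0, 0, 2, 0, -1], [0, -1, 0, 2, -1], [0, 0, -1, -1, 2]].
The roots have two lengths (squared-length ratio 2:1); the short ones are alpha_{2,3,4,5}. The associated Dynkin diagram is a chain of 5 nodes with a double edge at one end; the terminal node there is the unique long simple root (C_5), so the type is C_5 (the algebra sp(10)).

C_5 (sp(10))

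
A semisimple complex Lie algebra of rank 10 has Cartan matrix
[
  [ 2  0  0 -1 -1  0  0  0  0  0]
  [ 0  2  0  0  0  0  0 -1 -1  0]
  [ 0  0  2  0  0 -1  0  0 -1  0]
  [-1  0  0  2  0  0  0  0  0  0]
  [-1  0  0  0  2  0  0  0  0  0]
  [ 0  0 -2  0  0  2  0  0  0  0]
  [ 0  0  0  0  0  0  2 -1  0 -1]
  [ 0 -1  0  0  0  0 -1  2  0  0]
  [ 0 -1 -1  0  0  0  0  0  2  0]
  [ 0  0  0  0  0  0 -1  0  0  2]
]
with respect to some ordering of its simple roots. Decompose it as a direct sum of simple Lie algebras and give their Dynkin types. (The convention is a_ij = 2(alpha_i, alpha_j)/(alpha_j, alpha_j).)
A3 + C7

The diagram associated to this matrix has two connected components: the simple roots {alpha_1, alpha_4, alpha_5} form a chain of 3 nodes with single edges (A_3), and {alpha_2, alpha_3, alpha_6, alpha_7, alpha_8, alpha_9, alpha_10} form a chain of 7 nodes with a double edge at one end; the terminal node there is the unique long simple root (C_7). A semisimple Lie algebra decomposes uniquely as the direct sum of simple ideals, one per connected component of its Dynkin diagram, so g ≅ A_3 ⊕ C_7 (dimension 15 + 105 = 120).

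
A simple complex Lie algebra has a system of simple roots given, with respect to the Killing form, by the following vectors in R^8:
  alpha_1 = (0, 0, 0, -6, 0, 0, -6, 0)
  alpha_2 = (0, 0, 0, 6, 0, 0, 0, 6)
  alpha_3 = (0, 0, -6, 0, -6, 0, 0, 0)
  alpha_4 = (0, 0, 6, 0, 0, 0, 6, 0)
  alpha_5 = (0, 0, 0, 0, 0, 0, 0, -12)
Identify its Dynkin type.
Compute the Cartan integers a_ij = 2(alpha_i, alpha_j)/(alpha_j, alpha_j); the resulting 5x5 Cartan matrix is
[[2, -1, 0, -1, 0], [-1, 2, 0, 0, -1], [0, 0, 2, -1, 0], [-1, 0, -1, 2, 0], [0, -2, 0, 0, 2]].
The roots have two lengths (squared-length ratio 2:1); the short ones are alpha_{1,2,3,4}. The associated Dynkin diagram is a chain of 5 nodes with a double edge at one end; the terminal node there is the unique long simple root (C_5), so the type is C_5 (the algebra sp(10)).

C5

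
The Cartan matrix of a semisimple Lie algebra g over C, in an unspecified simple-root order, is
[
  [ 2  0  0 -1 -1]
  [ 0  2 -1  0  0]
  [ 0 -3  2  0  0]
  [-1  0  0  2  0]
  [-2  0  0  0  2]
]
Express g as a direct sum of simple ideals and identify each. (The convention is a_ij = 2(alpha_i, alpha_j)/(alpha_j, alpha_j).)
The diagram associated to this matrix has two connected components: the simple roots {alpha_1, alpha_4, alpha_5} form a chain of 3 nodes with a double edge at one end; the terminal node there is the unique long simple root (C_3), and {alpha_2, alpha_3} form two nodes joined by a triple edge (G_2). A semisimple Lie algebra decomposes uniquely as the direct sum of simple ideals, one per connected component of its Dynkin diagram, so g ≅ C_3 ⊕ G_2 (dimension 21 + 14 = 35).

type C_3 + type G_2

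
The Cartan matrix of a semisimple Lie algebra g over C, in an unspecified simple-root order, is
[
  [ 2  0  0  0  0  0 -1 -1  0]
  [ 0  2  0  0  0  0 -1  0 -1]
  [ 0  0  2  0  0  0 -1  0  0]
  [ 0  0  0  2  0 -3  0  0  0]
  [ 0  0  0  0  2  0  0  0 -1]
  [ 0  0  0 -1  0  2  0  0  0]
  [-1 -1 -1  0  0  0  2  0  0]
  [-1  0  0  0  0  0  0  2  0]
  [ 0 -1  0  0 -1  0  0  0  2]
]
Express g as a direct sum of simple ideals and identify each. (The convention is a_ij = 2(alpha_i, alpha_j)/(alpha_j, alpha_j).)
type E_7 + type G_2

The diagram associated to this matrix has two connected components: the simple roots {alpha_1, alpha_2, alpha_3, alpha_5, alpha_7, alpha_8, alpha_9} form a chain of 6 nodes with one extra node attached to the third node from one end (E_7), and {alpha_4, alpha_6} form two nodes joined by a triple edge (G_2). A semisimple Lie algebra decomposes uniquely as the direct sum of simple ideals, one per connected component of its Dynkin diagram, so g ≅ E_7 ⊕ G_2 (dimension 133 + 14 = 147).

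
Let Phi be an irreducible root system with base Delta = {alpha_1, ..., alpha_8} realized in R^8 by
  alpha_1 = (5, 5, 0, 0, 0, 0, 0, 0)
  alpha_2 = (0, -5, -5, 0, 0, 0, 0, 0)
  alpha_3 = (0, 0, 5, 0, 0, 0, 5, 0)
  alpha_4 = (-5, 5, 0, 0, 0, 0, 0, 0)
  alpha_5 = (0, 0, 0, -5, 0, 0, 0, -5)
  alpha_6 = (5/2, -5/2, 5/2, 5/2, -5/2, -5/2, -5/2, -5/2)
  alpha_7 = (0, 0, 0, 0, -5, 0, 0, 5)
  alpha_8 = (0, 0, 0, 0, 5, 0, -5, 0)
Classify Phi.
Compute the Cartan integers a_ij = 2(alpha_i, alpha_j)/(alpha_j, alpha_j); the resulting 8x8 Cartan matrix is
[[2, -1, 0, 0, 0, 0, 0, 0], [-1, 2, -1, -1, 0, 0, 0, 0], [0, -1, 2, 0, 0, 0, 0, -1], [0, -1, 0, 2, 0, -1, 0, 0], [0, 0, 0, 0, 2, 0, -1, 0], [0, 0, 0, -1, 0, 2, 0, 0], [0, 0, 0, 0, -1, 0, 2, -1], [0, 0, -1, 0, 0, 0, -1, 2]].
All simple roots have the same length, so the diagram is simply laced. The associated Dynkin diagram is a chain of 7 nodes with one extra node attached to the third node from one end (E_8), so the type is E_8.

type E_8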